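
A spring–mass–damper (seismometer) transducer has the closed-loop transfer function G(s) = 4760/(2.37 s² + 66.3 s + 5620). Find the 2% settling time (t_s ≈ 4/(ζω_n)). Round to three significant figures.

Dividing through by 2.37: denominator becomes s² + 27.97 s + 2371.
So ω_n = √2371 = 48.7 rad/s and ζ = 27.97/(2·48.7) = 0.287.
t_s ≈ 4/(ζω_n) = 0.286 s.

t_s ≈ 0.286 s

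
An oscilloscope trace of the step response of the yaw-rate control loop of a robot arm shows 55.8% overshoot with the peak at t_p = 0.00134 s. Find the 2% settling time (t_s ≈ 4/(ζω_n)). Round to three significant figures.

t_s ≈ 0.00919 s

ζ from %OS: ζ = |ln 0.558|/√(π²+ln²0.558) = 0.183.
t_p = π/ω_d ⇒ ω_d = 2340 rad/s; then ω_n = ω_d/√(1−ζ²) = 2380 rad/s.
t_s ≈ 4/(ζω_n) = 4/(0.183·2380) = 0.00919 s.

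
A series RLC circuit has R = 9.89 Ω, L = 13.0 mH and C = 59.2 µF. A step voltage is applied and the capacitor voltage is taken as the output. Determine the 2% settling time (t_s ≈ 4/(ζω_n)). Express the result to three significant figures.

For a series RLC circuit (capacitor voltage as output), ω_n = 1/√(LC) = 1/√(13.0 mH · 59.2 µF) = 1140 rad/s.
ζ = (R/2)·√(C/L) = (9.89/2)·√(59.2 µF/13.0 mH) = 0.334.
t_s ≈ 4/(ζω_n) = 0.0105 s.

t_s ≈ 0.0105 s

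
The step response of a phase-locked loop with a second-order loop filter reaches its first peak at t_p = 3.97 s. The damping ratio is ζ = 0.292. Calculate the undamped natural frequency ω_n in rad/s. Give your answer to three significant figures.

ω_n ≈ 0.827 rad/s

Peak time t_p = π/ω_d, so ω_d = π/t_p = π/3.97 = 0.791 rad/s.
ω_n = ω_d/√(1−ζ²) = 0.791/√0.915 = 0.827 rad/s.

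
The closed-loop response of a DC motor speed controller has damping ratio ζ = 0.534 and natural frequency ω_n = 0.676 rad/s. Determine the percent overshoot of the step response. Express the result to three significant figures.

%OS ≈ 13.7%

For an underdamped second-order system, %OS = 100·exp(−πζ/√(1−ζ²)).
πζ/√(1−ζ²) = π·0.534/√(1−0.285) = 1.984, so %OS = 100·e^(−1.984) = 13.7%.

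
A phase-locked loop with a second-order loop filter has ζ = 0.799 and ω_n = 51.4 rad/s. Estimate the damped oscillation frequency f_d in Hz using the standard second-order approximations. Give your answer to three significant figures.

f_d ≈ 4.92 Hz

ω_d = ω_n√(1−ζ²) = 51.4·√0.362 = 30.9 rad/s.
f_d = ω_d/(2π) = 4.92 Hz.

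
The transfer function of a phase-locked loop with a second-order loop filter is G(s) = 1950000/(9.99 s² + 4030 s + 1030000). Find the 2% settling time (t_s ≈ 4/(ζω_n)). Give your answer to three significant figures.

t_s ≈ 0.0198 s

Dividing through by 9.99: denominator becomes s² + 403.4 s + 103100.
So ω_n = √103100 = 321 rad/s and ζ = 403.4/(2·321) = 0.628.
t_s ≈ 4/(ζω_n) = 0.0198 s.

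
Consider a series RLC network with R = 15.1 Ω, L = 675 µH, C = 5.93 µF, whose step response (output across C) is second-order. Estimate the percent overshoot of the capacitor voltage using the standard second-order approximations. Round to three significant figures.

For a series RLC circuit (capacitor voltage as output), ω_n = 1/√(LC) = 1/√(675 µH · 5.93 µF) = 15800 rad/s.
ζ = (R/2)·√(C/L) = (15.1/2)·√(5.93 µF/675 µH) = 0.708.
%OS = 100 e^{−πζ/√(1−ζ²)} with ζ = 0.708 gives 4.30%.

%OS ≈ 4.30%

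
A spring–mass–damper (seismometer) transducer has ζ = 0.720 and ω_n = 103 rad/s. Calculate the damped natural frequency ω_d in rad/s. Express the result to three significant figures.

ω_d ≈ 71.5 rad/s

ω_d = ω_n√(1−ζ²) = 103·√0.482 = 71.5 rad/s.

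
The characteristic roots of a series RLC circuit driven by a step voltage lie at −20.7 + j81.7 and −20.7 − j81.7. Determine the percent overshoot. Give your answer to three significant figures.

|pole| = ω_n = √(20.7² + 81.7²) = 84.3 rad/s; ζ = cos θ = σ/ω_n = 0.246.
%OS = 100·exp(−πζ/√(1−ζ²)) = 45.1%.

%OS ≈ 45.1%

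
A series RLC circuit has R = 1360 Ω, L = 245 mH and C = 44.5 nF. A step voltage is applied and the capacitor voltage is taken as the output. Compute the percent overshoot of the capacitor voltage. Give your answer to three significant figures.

%OS ≈ 38.6%

For a series RLC circuit (capacitor voltage as output), ω_n = 1/√(LC) = 1/√(245 mH · 44.5 nF) = 9580 rad/s.
ζ = (R/2)·√(C/L) = (1360/2)·√(44.5 nF/245 mH) = 0.290.
%OS = 100·exp(−πζ/√(1−ζ²)) = 38.6%.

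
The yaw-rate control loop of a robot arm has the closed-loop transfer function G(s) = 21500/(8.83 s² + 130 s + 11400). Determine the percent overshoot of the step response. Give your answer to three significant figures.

Dividing through by 8.83: denominator becomes s² + 14.72 s + 1291.
So ω_n = √1291 = 35.9 rad/s and ζ = 14.72/(2·35.9) = 0.205.
%OS = 100·exp(−πζ/√(1−ζ²)) = 51.8%.

%OS ≈ 51.8%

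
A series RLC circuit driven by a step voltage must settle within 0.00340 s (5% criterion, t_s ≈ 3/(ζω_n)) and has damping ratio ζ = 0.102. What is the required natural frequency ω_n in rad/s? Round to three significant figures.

Rearranging t_s ≈ 3/(ζω_n) gives ω_n = 3/(ζ·t_s) = 3/(0.102 × 0.00340) = 8650 rad/s.

ω_n ≈ 8650 rad/s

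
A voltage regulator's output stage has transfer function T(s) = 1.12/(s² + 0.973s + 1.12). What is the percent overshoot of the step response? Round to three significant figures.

%OS ≈ 19.7%

Comparing the denominator to s² + 2ζω_n s + ω_n²: ω_n = √1.12 = 1.06 rad/s, and 2ζω_n = 0.973 so ζ = 0.973/(2·1.06) = 0.460.
%OS = 100·exp(−πζ/√(1−ζ²)) = 19.7%.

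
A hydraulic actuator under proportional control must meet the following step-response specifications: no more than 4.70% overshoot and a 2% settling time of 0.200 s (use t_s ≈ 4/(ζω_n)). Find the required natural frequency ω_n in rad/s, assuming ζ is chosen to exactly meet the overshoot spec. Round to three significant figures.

ω_n ≈ 28.7 rad/s

Inverting the overshoot relation: ζ = |ln 0.0470|/√(π² + ln²0.0470) = 0.697.
Then ω_n = 4/(ζ t_s) = 4/(0.697 × 0.200) = 28.7 rad/s.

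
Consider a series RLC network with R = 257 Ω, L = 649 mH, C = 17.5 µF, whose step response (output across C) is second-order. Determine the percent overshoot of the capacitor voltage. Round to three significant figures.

For a series RLC circuit (capacitor voltage as output), ω_n = 1/√(LC) = 1/√(649 mH · 17.5 µF) = 297 rad/s.
ζ = (R/2)·√(C/L) = (257/2)·√(17.5 µF/649 mH) = 0.667.
Overshoot: exp(−π·0.667/√(1−0.667²)) = 0.0599, i.e. 5.99%.

%OS ≈ 5.99%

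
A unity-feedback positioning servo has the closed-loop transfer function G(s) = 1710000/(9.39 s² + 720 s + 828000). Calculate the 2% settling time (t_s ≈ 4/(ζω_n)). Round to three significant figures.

Dividing through by 9.39: denominator becomes s² + 76.68 s + 88180.
So ω_n = √88180 = 297 rad/s and ζ = 76.68/(2·297) = 0.129.
t_s ≈ 4/(ζω_n) = 0.104 s.

t_s ≈ 0.104 s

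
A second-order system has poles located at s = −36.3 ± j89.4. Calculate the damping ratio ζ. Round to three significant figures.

ζ ≈ 0.376

The poles are at −σ ± jω_d with σ = 36.3 and ω_d = 89.4, so ω_n = √(σ²+ω_d²) = 96.5 rad/s and ζ = σ/ω_n = 0.376.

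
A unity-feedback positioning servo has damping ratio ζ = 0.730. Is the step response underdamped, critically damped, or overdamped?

underdamped

Since ζ = 0.730 < 1, the system is underdamped.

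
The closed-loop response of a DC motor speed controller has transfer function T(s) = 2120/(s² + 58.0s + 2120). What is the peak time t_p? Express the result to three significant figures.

t_p ≈ 0.0878 s

ω_n = √2120 = 46.0 rad/s; ζ = 58.0/(2·46.0) = 0.630.
ω_d = 46.0·√(1 − 0.630²) = 35.8 rad/s. Then t_p = π/ω_d = 0.0878 s.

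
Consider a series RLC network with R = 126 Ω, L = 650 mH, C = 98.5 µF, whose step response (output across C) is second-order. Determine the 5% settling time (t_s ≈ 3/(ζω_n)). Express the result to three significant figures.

t_s ≈ 0.0310 s

For a series RLC circuit (capacitor voltage as output), ω_n = 1/√(LC) = 1/√(650 mH · 98.5 µF) = 125 rad/s.
ζ = (R/2)·√(C/L) = (126/2)·√(98.5 µF/650 mH) = 0.776.
t_s ≈ 3/(ζω_n) = 0.0310 s.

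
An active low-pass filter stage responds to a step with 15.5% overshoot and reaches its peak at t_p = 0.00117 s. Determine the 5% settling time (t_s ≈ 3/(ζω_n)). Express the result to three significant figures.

The overshoot fixes ζ = −ln(OS)/√(π²+ln²(OS)) = 0.510.
From t_p = π/ω_d, ω_d = π/0.00117 = 2690 rad/s, so ω_n = ω_d/√(1−ζ²) = 3120 rad/s.
t_s ≈ 3/(ζω_n) = 3/(0.510·3120) = 0.00188 s.

t_s ≈ 0.00188 s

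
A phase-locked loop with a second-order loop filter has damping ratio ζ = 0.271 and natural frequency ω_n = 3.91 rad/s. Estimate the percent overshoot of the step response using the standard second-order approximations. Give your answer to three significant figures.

For an underdamped second-order system, %OS = 100·exp(−πζ/√(1−ζ²)).
πζ/√(1−ζ²) = π·0.271/√(1−0.0734) = 0.8845, so %OS = 100·e^(−0.8845) = 41.3%.

%OS ≈ 41.3%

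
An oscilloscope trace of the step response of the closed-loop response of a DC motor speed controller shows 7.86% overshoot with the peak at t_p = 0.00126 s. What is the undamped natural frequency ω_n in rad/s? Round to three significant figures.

ω_n ≈ 3210 rad/s

ζ from %OS: ζ = |ln 0.0786|/√(π²+ln²0.0786) = 0.629.
t_p = π/ω_d ⇒ ω_d = 2490 rad/s; then ω_n = ω_d/√(1−ζ²) = 3210 rad/s.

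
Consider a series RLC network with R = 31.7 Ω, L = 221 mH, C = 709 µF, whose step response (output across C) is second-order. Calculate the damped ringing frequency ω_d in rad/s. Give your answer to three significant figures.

ω_d ≈ 35.2 rad/s

For a series RLC circuit (capacitor voltage as output), ω_n = 1/√(LC) = 1/√(221 mH · 709 µF) = 79.9 rad/s.
ζ = (R/2)·√(C/L) = (31.7/2)·√(709 µF/221 mH) = 0.898.
ω_d = ω_n√(1−ζ²) = 35.2 rad/s.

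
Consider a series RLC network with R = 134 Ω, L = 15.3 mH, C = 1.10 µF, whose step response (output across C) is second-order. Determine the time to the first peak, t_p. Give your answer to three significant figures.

t_p ≈ 0.000495 s

For a series RLC circuit (capacitor voltage as output), ω_n = 1/√(LC) = 1/√(15.3 mH · 1.10 µF) = 7710 rad/s.
ζ = (R/2)·√(C/L) = (134/2)·√(1.10 µF/15.3 mH) = 0.568.
ω_d = ω_n√(1−ζ²) = 6340 rad/s. t_p = π/ω_d = 0.000495 s.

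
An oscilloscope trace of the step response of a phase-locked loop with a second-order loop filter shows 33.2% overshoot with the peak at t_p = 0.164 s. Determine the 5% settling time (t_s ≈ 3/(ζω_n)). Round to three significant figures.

t_s ≈ 0.446 s

ζ from %OS: ζ = |ln 0.332|/√(π²+ln²0.332) = 0.331.
From t_p = π/ω_d, ω_d = π/0.164 = 19.2 rad/s, so ω_n = ω_d/√(1−ζ²) = 20.3 rad/s.
t_s ≈ 3/(ζω_n) = 3/(0.331·20.3) = 0.446 s.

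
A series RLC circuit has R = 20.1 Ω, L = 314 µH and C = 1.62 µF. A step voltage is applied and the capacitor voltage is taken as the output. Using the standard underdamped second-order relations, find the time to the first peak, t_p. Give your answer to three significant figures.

t_p ≈ 0.000102 s

For a series RLC circuit (capacitor voltage as output), ω_n = 1/√(LC) = 1/√(314 µH · 1.62 µF) = 44300 rad/s.
ζ = (R/2)·√(C/L) = (20.1/2)·√(1.62 µF/314 µH) = 0.722.
ω_d = 44300·√(1 − 0.722²) = 30700 rad/s. t_p = π/ω_d = 0.000102 s.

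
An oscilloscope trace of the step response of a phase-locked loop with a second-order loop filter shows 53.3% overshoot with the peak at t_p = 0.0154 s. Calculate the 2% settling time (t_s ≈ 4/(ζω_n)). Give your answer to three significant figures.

ζ from %OS: ζ = |ln 0.533|/√(π²+ln²0.533) = 0.196.
t_p = π/ω_d ⇒ ω_d = 204 rad/s; then ω_n = ω_d/√(1−ζ²) = 208 rad/s.
t_s ≈ 4/(ζω_n) = 4/(0.196·208) = 0.0979 s.

t_s ≈ 0.0979 s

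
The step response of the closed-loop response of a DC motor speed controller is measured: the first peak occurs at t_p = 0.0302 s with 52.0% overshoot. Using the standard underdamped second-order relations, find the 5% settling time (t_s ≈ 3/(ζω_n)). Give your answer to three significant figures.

The overshoot fixes ζ = −ln(OS)/√(π²+ln²(OS)) = 0.204.
t_p = π/ω_d ⇒ ω_d = 104 rad/s; then ω_n = ω_d/√(1−ζ²) = 106 rad/s.
t_s ≈ 3/(ζω_n) = 3/(0.204·106) = 0.139 s.

t_s ≈ 0.139 s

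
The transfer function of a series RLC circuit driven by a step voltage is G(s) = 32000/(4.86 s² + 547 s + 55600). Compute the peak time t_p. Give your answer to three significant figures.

Dividing through by 4.86: denominator becomes s² + 112.6 s + 11440.
So ω_n = √11440 = 107 rad/s and ζ = 112.6/(2·107) = 0.526.
ω_d = 107·√(1 − 0.526²) = 91.0 rad/s. t_p = π/ω_d = 0.0345 s.

t_p ≈ 0.0345 s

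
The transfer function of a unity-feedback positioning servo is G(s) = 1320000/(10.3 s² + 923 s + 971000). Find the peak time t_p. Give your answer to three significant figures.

Dividing through by 10.3: denominator becomes s² + 89.61 s + 94270.
So ω_n = √94270 = 307 rad/s and ζ = 89.61/(2·307) = 0.146.
ω_d = ω_n√(1−ζ²) = 304 rad/s. t_p = π/ω_d = 0.0103 s.

t_p ≈ 0.0103 s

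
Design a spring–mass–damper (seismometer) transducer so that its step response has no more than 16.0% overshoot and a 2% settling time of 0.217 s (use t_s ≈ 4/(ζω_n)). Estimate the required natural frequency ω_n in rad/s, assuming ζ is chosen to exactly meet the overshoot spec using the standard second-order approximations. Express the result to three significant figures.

From %OS = 100·exp(−πζ/√(1−ζ²)), invert to get ζ = −ln(OS)/√(π² + ln²(OS)) with OS = 0.160.
−ln 0.160 = 1.833, so ζ = 1.833/√(π² + 3.358) = 0.504.
From t_s ≈ 4/(ζω_n): ω_n = 4/(ζ·t_s) = 4/(0.504·0.217) = 36.6 rad/s.

ω_n ≈ 36.6 rad/s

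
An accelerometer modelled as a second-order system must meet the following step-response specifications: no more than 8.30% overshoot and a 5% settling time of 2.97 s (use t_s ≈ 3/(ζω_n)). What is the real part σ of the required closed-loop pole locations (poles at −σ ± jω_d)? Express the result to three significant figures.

σ ≈ 1.01

The settling-time spec alone fixes σ = ζω_n = 3/t_s = 3/2.97 = 1.01.
(Overshoot then fixes ζ = 0.621 and hence ω_d = σ·√(1−ζ²)/ζ = 1.27 rad/s.)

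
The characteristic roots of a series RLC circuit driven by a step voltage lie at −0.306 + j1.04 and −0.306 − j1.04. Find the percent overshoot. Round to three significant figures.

|pole| = ω_n = √(0.306² + 1.04²) = 1.08 rad/s; ζ = cos θ = σ/ω_n = 0.282.
%OS = 100·exp(−πζ/√(1−ζ²)) = 39.7%.

%OS ≈ 39.7%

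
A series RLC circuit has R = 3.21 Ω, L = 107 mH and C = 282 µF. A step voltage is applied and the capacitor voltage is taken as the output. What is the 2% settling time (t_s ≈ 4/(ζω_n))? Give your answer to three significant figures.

For a series RLC circuit (capacitor voltage as output), ω_n = 1/√(LC) = 1/√(107 mH · 282 µF) = 182 rad/s.
ζ = (R/2)·√(C/L) = (3.21/2)·√(282 µF/107 mH) = 0.0824.
t_s ≈ 4/(ζω_n) = 0.267 s.

t_s ≈ 0.267 s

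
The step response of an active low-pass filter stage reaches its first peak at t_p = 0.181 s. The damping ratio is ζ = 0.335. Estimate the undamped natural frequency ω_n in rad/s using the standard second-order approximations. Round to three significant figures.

Peak time t_p = π/ω_d, so ω_d = π/t_p = π/0.181 = 17.4 rad/s.
ω_n = ω_d/√(1−ζ²) = 17.4/√0.888 = 18.4 rad/s.

ω_n ≈ 18.4 rad/s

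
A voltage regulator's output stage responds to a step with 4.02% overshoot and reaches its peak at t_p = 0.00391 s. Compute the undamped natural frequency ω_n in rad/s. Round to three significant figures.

ζ from %OS: ζ = |ln 0.0402|/√(π²+ln²0.0402) = 0.715.
t_p = π/ω_d ⇒ ω_d = 803 rad/s; then ω_n = ω_d/√(1−ζ²) = 1150 rad/s.

ω_n ≈ 1150 rad/s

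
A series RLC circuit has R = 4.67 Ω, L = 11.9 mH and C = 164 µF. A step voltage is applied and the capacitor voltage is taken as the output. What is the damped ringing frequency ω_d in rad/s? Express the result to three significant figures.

For a series RLC circuit (capacitor voltage as output), ω_n = 1/√(LC) = 1/√(11.9 mH · 164 µF) = 716 rad/s.
ζ = (R/2)·√(C/L) = (4.67/2)·√(164 µF/11.9 mH) = 0.274.
ω_d = ω_n√(1−ζ²) = 688 rad/s.

ω_d ≈ 688 rad/s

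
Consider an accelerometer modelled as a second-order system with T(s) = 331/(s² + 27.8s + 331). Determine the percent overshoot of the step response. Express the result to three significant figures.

Comparing the denominator to s² + 2ζω_n s + ω_n²: ω_n = √331 = 18.2 rad/s, and 2ζω_n = 27.8 so ζ = 27.8/(2·18.2) = 0.764.
%OS = 100 e^{−πζ/√(1−ζ²)} with ζ = 0.764 gives 2.42%.

%OS ≈ 2.42%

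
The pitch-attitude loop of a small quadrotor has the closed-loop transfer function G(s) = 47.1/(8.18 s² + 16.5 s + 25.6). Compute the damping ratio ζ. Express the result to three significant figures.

Dividing through by 8.18: denominator becomes s² + 2.017 s + 3.130.
So ω_n = √3.130 = 1.77 rad/s and ζ = 2.017/(2·1.77) = 0.570.

ζ ≈ 0.570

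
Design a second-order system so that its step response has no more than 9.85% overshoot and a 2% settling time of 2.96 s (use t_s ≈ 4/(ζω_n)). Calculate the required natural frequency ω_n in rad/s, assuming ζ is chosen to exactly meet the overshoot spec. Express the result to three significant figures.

Inverting the overshoot relation: ζ = |ln 0.0985|/√(π² + ln²0.0985) = 0.594.
Then ω_n = 4/(ζ t_s) = 4/(0.594 × 2.96) = 2.28 rad/s.

ω_n ≈ 2.28 rad/s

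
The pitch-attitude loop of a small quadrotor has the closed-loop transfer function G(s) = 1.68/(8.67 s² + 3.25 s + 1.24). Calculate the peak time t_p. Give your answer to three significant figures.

t_p ≈ 9.56 s

Dividing through by 8.67: denominator becomes s² + 0.3749 s + 0.1430.
So ω_n = √0.1430 = 0.378 rad/s and ζ = 0.3749/(2·0.378) = 0.496.
ω_d = ω_n√(1−ζ²) = 0.328 rad/s. t_p = π/ω_d = 9.56 s.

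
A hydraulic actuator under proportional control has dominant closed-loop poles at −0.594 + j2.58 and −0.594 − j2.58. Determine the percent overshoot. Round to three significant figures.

%OS ≈ 48.5%

The poles are at −σ ± jω_d with σ = 0.594 and ω_d = 2.58, so ω_n = √(σ²+ω_d²) = 2.65 rad/s and ζ = σ/ω_n = 0.224.
%OS = 100 e^{−πζ/√(1−ζ²)} with ζ = 0.224 gives 48.5%.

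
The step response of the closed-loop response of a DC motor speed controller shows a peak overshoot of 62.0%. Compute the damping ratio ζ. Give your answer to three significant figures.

From %OS = 100·exp(−πζ/√(1−ζ²)), invert to get ζ = −ln(OS)/√(π² + ln²(OS)) with OS = 0.620.
−ln 0.620 = 0.4780, so ζ = 0.4780/√(π² + 0.2285) = 0.150.

ζ ≈ 0.150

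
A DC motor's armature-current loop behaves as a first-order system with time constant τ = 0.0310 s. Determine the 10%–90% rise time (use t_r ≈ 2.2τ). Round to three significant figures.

t_r ≈ 2.2τ = 0.0682 s.

t_r ≈ 0.0682 s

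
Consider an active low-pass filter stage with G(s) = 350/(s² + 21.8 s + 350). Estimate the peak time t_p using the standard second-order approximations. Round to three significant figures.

t_p ≈ 0.207 s

ω_n = √350 = 18.7 rad/s; ζ = 21.8/(2·18.7) = 0.583.
The damped frequency ω_d = ω_n√(1−ζ²) = 15.2 rad/s. Then t_p = π/ω_d = 0.207 s.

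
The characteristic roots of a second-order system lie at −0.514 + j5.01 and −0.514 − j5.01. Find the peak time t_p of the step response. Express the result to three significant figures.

t_p ≈ 0.627 s

t_p = π/ω_d with ω_d = 5.01 (the imaginary part), so t_p = 0.627 s.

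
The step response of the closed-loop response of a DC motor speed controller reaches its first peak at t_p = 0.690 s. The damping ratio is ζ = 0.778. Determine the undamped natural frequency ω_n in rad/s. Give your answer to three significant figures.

ω_n ≈ 7.25 rad/s

Peak time t_p = π/ω_d, so ω_d = π/t_p = π/0.690 = 4.55 rad/s.
ω_n = ω_d/√(1−ζ²) = 4.55/√0.395 = 7.25 rad/s.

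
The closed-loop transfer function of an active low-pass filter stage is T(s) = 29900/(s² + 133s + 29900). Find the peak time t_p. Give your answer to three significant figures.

ω_n = √29900 = 173 rad/s; ζ = 133/(2·173) = 0.385.
ω_d = ω_n√(1−ζ²) = 160 rad/s. Then t_p = π/ω_d = 0.0197 s.

t_p ≈ 0.0197 s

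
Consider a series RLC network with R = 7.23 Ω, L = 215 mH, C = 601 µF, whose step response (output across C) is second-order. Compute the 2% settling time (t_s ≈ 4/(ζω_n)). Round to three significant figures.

t_s ≈ 0.238 s

For a series RLC circuit (capacitor voltage as output), ω_n = 1/√(LC) = 1/√(215 mH · 601 µF) = 88.0 rad/s.
ζ = (R/2)·√(C/L) = (7.23/2)·√(601 µF/215 mH) = 0.191.
t_s ≈ 4/(ζω_n) = 0.238 s.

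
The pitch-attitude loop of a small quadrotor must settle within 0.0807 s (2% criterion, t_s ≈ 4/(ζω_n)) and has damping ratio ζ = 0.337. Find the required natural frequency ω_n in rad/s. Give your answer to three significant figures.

Rearranging t_s ≈ 4/(ζω_n) gives ω_n = 4/(ζ·t_s) = 4/(0.337 × 0.0807) = 147 rad/s.

ω_n ≈ 147 rad/s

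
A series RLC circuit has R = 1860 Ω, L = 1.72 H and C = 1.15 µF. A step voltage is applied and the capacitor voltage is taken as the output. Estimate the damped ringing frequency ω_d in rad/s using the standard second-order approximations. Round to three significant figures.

ω_d ≈ 462 rad/s

For a series RLC circuit (capacitor voltage as output), ω_n = 1/√(LC) = 1/√(1.72 H · 1.15 µF) = 711 rad/s.
ζ = (R/2)·√(C/L) = (1860/2)·√(1.15 µF/1.72 H) = 0.760.
ω_d = ω_n√(1−ζ²) = 462 rad/s.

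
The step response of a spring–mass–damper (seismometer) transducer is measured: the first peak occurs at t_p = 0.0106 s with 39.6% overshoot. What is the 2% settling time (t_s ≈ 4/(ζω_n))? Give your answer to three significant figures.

t_s ≈ 0.0458 s

The overshoot fixes ζ = −ln(OS)/√(π²+ln²(OS)) = 0.283.
From t_p = π/ω_d, ω_d = π/0.0106 = 296 rad/s, so ω_n = ω_d/√(1−ζ²) = 309 rad/s.
t_s ≈ 4/(ζω_n) = 4/(0.283·309) = 0.0458 s.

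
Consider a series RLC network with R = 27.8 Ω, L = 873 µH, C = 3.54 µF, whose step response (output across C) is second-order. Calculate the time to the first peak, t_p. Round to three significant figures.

For a series RLC circuit (capacitor voltage as output), ω_n = 1/√(LC) = 1/√(873 µH · 3.54 µF) = 18000 rad/s.
ζ = (R/2)·√(C/L) = (27.8/2)·√(3.54 µF/873 µH) = 0.885.
ω_d = ω_n√(1−ζ²) = 8370 rad/s. t_p = π/ω_d = 0.000375 s.

t_p ≈ 0.000375 s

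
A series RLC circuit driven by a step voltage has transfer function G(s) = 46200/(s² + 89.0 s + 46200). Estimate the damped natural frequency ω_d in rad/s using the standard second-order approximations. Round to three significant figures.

Matching coefficients with s² + 2ζω_n s + ω_n² gives ω_n² = 46200 ⇒ ω_n = 215 rad/s, and ζ = 89.0/(2ω_n) = 0.207.
ω_d = 215·√(1 − 0.207²) = 210 rad/s.

ω_d ≈ 210 rad/s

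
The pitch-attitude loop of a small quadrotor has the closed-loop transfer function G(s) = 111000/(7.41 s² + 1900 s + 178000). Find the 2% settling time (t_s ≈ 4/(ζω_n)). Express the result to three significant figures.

Dividing through by 7.41: denominator becomes s² + 256.4 s + 24020.
So ω_n = √24020 = 155 rad/s and ζ = 256.4/(2·155) = 0.827.
t_s ≈ 4/(ζω_n) = 0.0312 s.

t_s ≈ 0.0312 s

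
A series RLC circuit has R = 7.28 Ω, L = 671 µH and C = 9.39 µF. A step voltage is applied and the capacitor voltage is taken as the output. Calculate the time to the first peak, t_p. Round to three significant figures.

t_p ≈ 0.000276 s

For a series RLC circuit (capacitor voltage as output), ω_n = 1/√(LC) = 1/√(671 µH · 9.39 µF) = 12600 rad/s.
ζ = (R/2)·√(C/L) = (7.28/2)·√(9.39 µF/671 µH) = 0.431.
ω_d = 12600·√(1 − 0.431²) = 11400 rad/s. t_p = π/ω_d = 0.000276 s.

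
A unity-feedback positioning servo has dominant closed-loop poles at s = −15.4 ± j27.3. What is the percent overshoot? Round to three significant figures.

%OS ≈ 17.0%

With σ = 15.4, ω_d = 27.3: ω_n = √(σ²+ω_d²) = 31.3 rad/s, ζ = σ/ω_n = 0.491.
Overshoot: exp(−π·0.491/√(1−0.491²)) = 0.170, i.e. 17.0%.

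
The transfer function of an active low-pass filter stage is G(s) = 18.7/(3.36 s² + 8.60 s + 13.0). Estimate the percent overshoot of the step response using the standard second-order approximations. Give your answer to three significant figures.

Dividing through by 3.36: denominator becomes s² + 2.560 s + 3.869.
So ω_n = √3.869 = 1.97 rad/s and ζ = 2.560/(2·1.97) = 0.651.
%OS = 100 e^{−πζ/√(1−ζ²)} with ζ = 0.651 gives 6.78%.

%OS ≈ 6.78%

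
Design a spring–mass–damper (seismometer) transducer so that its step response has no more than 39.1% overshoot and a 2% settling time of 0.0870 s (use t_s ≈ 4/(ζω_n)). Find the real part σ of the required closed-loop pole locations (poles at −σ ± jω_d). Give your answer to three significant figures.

The settling-time spec alone fixes σ = ζω_n = 4/t_s = 4/0.0870 = 46.0.
(Overshoot then fixes ζ = 0.286 and hence ω_d = σ·√(1−ζ²)/ζ = 154 rad/s.)

σ ≈ 46.0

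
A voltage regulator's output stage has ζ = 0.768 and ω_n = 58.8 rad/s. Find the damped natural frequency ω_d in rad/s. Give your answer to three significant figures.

ω_d = ω_n√(1−ζ²) = 58.8·√0.410 = 37.7 rad/s.

ω_d ≈ 37.7 rad/s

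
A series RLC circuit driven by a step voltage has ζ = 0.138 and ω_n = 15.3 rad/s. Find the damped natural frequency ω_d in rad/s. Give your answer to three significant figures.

ω_d = ω_n√(1−ζ²) = 15.3·√0.981 = 15.2 rad/s.

ω_d ≈ 15.2 rad/s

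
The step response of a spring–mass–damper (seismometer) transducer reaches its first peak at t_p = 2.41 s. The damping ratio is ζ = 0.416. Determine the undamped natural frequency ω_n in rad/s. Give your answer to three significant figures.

Peak time t_p = π/ω_d, so ω_d = π/t_p = π/2.41 = 1.30 rad/s.
ω_n = ω_d/√(1−ζ²) = 1.30/√0.827 = 1.43 rad/s.

ω_n ≈ 1.43 rad/s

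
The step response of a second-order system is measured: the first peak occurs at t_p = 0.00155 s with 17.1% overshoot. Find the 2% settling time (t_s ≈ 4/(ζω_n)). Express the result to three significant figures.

t_s ≈ 0.00351 s

ζ from %OS: ζ = |ln 0.171|/√(π²+ln²0.171) = 0.490.
From t_p = π/ω_d, ω_d = π/0.00155 = 2030 rad/s, so ω_n = ω_d/√(1−ζ²) = 2330 rad/s.
t_s ≈ 4/(ζω_n) = 4/(0.490·2330) = 0.00351 s.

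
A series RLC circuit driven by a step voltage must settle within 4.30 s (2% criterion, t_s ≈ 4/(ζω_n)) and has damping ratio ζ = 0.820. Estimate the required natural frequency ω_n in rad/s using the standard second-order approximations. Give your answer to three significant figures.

Rearranging t_s ≈ 4/(ζω_n) gives ω_n = 4/(ζ·t_s) = 4/(0.820 × 4.30) = 1.13 rad/s.

ω_n ≈ 1.13 rad/s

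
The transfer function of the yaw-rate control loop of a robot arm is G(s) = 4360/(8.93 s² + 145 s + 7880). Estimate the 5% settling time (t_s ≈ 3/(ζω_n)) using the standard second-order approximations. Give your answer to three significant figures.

Dividing through by 8.93: denominator becomes s² + 16.24 s + 882.4.
So ω_n = √882.4 = 29.7 rad/s and ζ = 16.24/(2·29.7) = 0.273.
t_s ≈ 3/(ζω_n) = 0.370 s.

t_s ≈ 0.370 s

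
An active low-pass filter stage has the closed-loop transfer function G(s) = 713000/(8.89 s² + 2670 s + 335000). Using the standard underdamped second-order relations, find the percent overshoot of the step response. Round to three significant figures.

Dividing through by 8.89: denominator becomes s² + 300.3 s + 37680.
So ω_n = √37680 = 194 rad/s and ζ = 300.3/(2·194) = 0.774.
%OS = 100·exp(−πζ/√(1−ζ²)) = 2.16%.

%OS ≈ 2.16%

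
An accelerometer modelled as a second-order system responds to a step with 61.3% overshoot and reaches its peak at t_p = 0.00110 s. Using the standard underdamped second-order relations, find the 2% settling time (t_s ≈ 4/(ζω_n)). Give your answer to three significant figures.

From the overshoot, ζ = −ln(OS)/√(π²+ln²(OS)) = 0.154.
t_p = π/ω_d ⇒ ω_d = 2860 rad/s; then ω_n = ω_d/√(1−ζ²) = 2890 rad/s.
t_s ≈ 4/(ζω_n) = 4/(0.154·2890) = 0.00899 s.

t_s ≈ 0.00899 s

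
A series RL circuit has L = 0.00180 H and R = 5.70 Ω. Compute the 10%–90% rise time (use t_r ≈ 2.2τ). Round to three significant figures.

t_r ≈ 0.000695 s

τ = L/R = 0.00180/5.70 = 0.000316 s.
t_r ≈ 2.2τ = 0.000695 s.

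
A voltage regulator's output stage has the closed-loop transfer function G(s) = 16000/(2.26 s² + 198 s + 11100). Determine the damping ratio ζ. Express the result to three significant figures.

ζ ≈ 0.625

Dividing through by 2.26: denominator becomes s² + 87.61 s + 4912.
So ω_n = √4912 = 70.1 rad/s and ζ = 87.61/(2·70.1) = 0.625.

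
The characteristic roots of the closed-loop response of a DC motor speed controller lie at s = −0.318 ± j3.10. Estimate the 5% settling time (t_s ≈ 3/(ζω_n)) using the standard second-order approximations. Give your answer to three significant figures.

For poles at −σ ± jω_d, ζω_n = σ = 0.318, so t_s ≈ 3/σ = 9.43 s.

t_s ≈ 9.43 s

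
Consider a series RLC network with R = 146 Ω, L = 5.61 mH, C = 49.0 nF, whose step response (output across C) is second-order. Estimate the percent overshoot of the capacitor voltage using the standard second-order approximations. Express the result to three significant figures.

%OS ≈ 50.0%

For a series RLC circuit (capacitor voltage as output), ω_n = 1/√(LC) = 1/√(5.61 mH · 49.0 nF) = 60300 rad/s.
ζ = (R/2)·√(C/L) = (146/2)·√(49.0 nF/5.61 mH) = 0.216.
%OS = 100 e^{−πζ/√(1−ζ²)} with ζ = 0.216 gives 50.0%.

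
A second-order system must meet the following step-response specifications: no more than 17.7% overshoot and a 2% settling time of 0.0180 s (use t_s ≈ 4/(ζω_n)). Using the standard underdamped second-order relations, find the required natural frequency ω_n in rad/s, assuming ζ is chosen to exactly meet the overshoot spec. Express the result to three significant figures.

ω_n ≈ 460 rad/s

ζ = −ln(OS)/√(π² + (ln OS)²). With OS = 0.177, ln OS = −1.732 and ζ = 1.732/3.587 = 0.483.
From t_s ≈ 4/(ζω_n): ω_n = 4/(ζ·t_s) = 4/(0.483·0.0180) = 460 rad/s.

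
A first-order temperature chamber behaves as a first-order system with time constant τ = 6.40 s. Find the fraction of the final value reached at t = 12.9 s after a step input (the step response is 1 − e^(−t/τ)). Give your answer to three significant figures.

y/y_∞ ≈ 0.867

y(t)/y_∞ = 1 − e^(−t/τ) = 1 − e^(−12.9/6.40) = 1 − e^(−2.02) = 0.867.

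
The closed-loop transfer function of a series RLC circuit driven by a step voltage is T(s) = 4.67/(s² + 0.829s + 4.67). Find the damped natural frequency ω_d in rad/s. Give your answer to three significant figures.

Matching coefficients with s² + 2ζω_n s + ω_n² gives ω_n² = 4.67 ⇒ ω_n = 2.16 rad/s, and ζ = 0.829/(2ω_n) = 0.192.
ω_d = 2.16·√(1 − 0.192²) = 2.12 rad/s.

ω_d ≈ 2.12 rad/s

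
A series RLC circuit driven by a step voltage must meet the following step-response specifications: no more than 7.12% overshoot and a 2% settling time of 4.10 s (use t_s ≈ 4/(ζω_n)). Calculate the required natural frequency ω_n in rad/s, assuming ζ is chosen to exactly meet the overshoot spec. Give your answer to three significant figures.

ω_n ≈ 1.52 rad/s

Inverting the overshoot relation: ζ = |ln 0.0712|/√(π² + ln²0.0712) = 0.644.
Then ω_n = 4/(ζ t_s) = 4/(0.644 × 4.10) = 1.52 rad/s.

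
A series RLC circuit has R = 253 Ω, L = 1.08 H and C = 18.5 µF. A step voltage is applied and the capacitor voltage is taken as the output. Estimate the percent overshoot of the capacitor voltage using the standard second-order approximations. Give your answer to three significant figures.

%OS ≈ 14.5%

For a series RLC circuit (capacitor voltage as output), ω_n = 1/√(LC) = 1/√(1.08 H · 18.5 µF) = 224 rad/s.
ζ = (R/2)·√(C/L) = (253/2)·√(18.5 µF/1.08 H) = 0.524.
%OS = 100 e^{−πζ/√(1−ζ²)} with ζ = 0.524 gives 14.5%.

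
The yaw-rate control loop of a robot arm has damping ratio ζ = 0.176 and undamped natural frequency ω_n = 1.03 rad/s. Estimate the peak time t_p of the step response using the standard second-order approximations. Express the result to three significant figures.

The damped frequency is ω_d = ω_n√(1−ζ²) = 1.03·√(1−0.0310) = 1.01 rad/s.
Peak time t_p = π/ω_d = π/1.01 = 3.10 s.

t_p ≈ 3.10 s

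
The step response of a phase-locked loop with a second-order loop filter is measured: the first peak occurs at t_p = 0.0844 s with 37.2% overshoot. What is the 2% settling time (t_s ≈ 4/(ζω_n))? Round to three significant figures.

The overshoot fixes ζ = −ln(OS)/√(π²+ln²(OS)) = 0.300.
t_p = π/ω_d ⇒ ω_d = 37.2 rad/s; then ω_n = ω_d/√(1−ζ²) = 39.0 rad/s.
t_s ≈ 4/(ζω_n) = 4/(0.300·39.0) = 0.341 s.

t_s ≈ 0.341 s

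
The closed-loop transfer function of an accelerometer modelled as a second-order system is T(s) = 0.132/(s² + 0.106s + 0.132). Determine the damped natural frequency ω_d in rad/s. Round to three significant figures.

ω_d ≈ 0.359 rad/s

Comparing the denominator to s² + 2ζω_n s + ω_n²: ω_n = √0.132 = 0.363 rad/s, and 2ζω_n = 0.106 so ζ = 0.106/(2·0.363) = 0.146.
ω_d = ω_n√(1−ζ²) = 0.359 rad/s.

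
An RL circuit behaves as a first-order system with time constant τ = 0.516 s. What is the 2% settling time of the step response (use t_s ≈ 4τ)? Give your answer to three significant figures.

t_s ≈ 2.06 s

t_s ≈ 4τ = 2.06 s.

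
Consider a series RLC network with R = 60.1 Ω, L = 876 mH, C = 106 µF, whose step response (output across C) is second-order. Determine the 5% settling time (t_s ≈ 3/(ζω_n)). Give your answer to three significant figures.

For a series RLC circuit (capacitor voltage as output), ω_n = 1/√(LC) = 1/√(876 mH · 106 µF) = 104 rad/s.
ζ = (R/2)·√(C/L) = (60.1/2)·√(106 µF/876 mH) = 0.331.
t_s ≈ 3/(ζω_n) = 0.0875 s.

t_s ≈ 0.0875 s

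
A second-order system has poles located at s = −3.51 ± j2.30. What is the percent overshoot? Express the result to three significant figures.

%OS ≈ 0.828%

With σ = 3.51, ω_d = 2.30: ω_n = √(σ²+ω_d²) = 4.20 rad/s, ζ = σ/ω_n = 0.836.
%OS = 100·exp(−πζ/√(1−ζ²)) = 0.828%.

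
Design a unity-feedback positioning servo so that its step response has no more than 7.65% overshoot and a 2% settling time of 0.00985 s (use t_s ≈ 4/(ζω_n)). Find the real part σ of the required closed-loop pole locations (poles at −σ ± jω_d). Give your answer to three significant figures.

The settling-time spec alone fixes σ = ζω_n = 4/t_s = 4/0.00985 = 406.
(Overshoot then fixes ζ = 0.633 and hence ω_d = σ·√(1−ζ²)/ζ = 496 rad/s.)

σ ≈ 406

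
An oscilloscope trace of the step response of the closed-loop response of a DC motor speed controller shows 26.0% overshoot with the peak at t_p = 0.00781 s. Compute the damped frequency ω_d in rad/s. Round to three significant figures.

ω_d ≈ 402 rad/s

t_p = π/ω_d, so ω_d = π/0.00781 = 402 rad/s.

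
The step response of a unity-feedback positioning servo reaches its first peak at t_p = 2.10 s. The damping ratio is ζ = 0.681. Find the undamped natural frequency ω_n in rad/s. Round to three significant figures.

ω_n ≈ 2.04 rad/s

Peak time t_p = π/ω_d, so ω_d = π/t_p = π/2.10 = 1.50 rad/s.
ω_n = ω_d/√(1−ζ²) = 1.50/√0.536 = 2.04 rad/s.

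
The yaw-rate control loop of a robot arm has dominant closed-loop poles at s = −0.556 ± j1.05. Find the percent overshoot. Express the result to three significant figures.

The poles are at −σ ± jω_d with σ = 0.556 and ω_d = 1.05, so ω_n = √(σ²+ω_d²) = 1.19 rad/s and ζ = σ/ω_n = 0.468.
%OS = 100·exp(−πζ/√(1−ζ²)) = 18.9%.

%OS ≈ 18.9%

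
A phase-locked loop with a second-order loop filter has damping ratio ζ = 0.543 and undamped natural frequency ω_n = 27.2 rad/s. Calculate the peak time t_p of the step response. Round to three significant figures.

The damped frequency is ω_d = ω_n√(1−ζ²) = 27.2·√(1−0.295) = 22.8 rad/s.
Peak time t_p = π/ω_d = π/22.8 = 0.138 s.

t_p ≈ 0.138 s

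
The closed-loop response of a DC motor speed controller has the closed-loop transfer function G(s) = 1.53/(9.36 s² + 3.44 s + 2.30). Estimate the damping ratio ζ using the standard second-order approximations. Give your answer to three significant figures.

Dividing through by 9.36: denominator becomes s² + 0.3675 s + 0.2457.
So ω_n = √0.2457 = 0.496 rad/s and ζ = 0.3675/(2·0.496) = 0.371.

ζ ≈ 0.371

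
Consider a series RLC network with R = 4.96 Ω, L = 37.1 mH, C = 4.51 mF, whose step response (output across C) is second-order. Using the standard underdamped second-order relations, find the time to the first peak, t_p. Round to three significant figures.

For a series RLC circuit (capacitor voltage as output), ω_n = 1/√(LC) = 1/√(37.1 mH · 4.51 mF) = 77.3 rad/s.
ζ = (R/2)·√(C/L) = (4.96/2)·√(4.51 mF/37.1 mH) = 0.865.
The damped frequency ω_d = ω_n√(1−ζ²) = 38.8 rad/s. t_p = π/ω_d = 0.0809 s.

t_p ≈ 0.0809 s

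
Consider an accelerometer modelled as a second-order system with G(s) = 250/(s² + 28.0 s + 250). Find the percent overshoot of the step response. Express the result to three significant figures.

%OS ≈ 0.252%

Matching coefficients with s² + 2ζω_n s + ω_n² gives ω_n² = 250 ⇒ ω_n = 15.8 rad/s, and ζ = 28.0/(2ω_n) = 0.885.
%OS = 100·exp(−πζ/√(1−ζ²)) = 0.252%.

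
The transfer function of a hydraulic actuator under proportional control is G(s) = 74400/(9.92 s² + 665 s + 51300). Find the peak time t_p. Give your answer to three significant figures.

t_p ≈ 0.0494 s

Dividing through by 9.92: denominator becomes s² + 67.04 s + 5171.
So ω_n = √5171 = 71.9 rad/s and ζ = 67.04/(2·71.9) = 0.466.
ω_d = 71.9·√(1 − 0.466²) = 63.6 rad/s. t_p = π/ω_d = 0.0494 s.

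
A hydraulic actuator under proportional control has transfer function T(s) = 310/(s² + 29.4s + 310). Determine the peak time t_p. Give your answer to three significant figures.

ω_n = √310 = 17.6 rad/s; ζ = 29.4/(2·17.6) = 0.835.
ω_d = 17.6·√(1 − 0.835²) = 9.69 rad/s. Then t_p = π/ω_d = 0.324 s.

t_p ≈ 0.324 s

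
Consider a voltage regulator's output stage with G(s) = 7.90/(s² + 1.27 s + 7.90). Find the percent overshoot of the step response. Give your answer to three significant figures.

Matching coefficients with s² + 2ζω_n s + ω_n² gives ω_n² = 7.90 ⇒ ω_n = 2.81 rad/s, and ζ = 1.27/(2ω_n) = 0.226.
Overshoot: exp(−π·0.226/√(1−0.226²)) = 0.483, i.e. 48.3%.

%OS ≈ 48.3%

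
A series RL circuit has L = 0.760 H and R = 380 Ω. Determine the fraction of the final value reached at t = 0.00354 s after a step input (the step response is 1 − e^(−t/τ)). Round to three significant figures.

y/y_∞ ≈ 0.830

τ = L/R = 0.760/380 = 0.00200 s.
y(t)/y_∞ = 1 − e^(−t/τ) = 1 − e^(−0.00354/0.00200) = 1 − e^(−1.77) = 0.830.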